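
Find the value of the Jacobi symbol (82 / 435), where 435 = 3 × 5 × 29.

Pull out 2: since 435 ≡ 3 (mod 8), (2/435) = -1.
Reciprocity: 41 ≡ 1 and 435 ≡ 3 (mod 4), so (41/435) = +(435/41).
Reduce top mod 41: now compute (25/41).
Reciprocity: 25 ≡ 1 and 41 ≡ 1 (mod 4), so (25/41) = +(41/25).
Reduce top mod 25: now compute (16/25).
Pull out 2^4: since 25 ≡ 1 (mod 8), (2/25) = +1, so (2/25)^4 = +1.
Reached (1/25) = 1. Collecting the sign flips along the way, the symbol is -1.

-1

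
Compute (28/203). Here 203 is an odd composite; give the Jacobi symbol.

Pull out 2^2: since 203 ≡ 3 (mod 8), (2/203) = -1, so (2/203)^2 = +1.
Reciprocity: 7 ≡ 3 and 203 ≡ 3 (mod 4), so (7/203) = −(203/7).
Reduce top mod 7: now compute (0/7).
Top reduces to 0: gcd > 1, so the symbol is 0.

0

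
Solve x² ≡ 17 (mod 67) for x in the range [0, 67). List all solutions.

Since 67 ≡ 3 (mod 4), a square root of 17 is 17^((67+1)/4) = 17^17 mod 67.
Repeated squaring: 17^2≡21, 17^4≡39, 17^8≡47, 17^16≡65 (mod 67).
17^17 = 17^(16+1) ≡ 33 (mod 67).
Check: 33² = 1089 ≡ 17 (mod 67). The two roots are 33 and 34.

33, 34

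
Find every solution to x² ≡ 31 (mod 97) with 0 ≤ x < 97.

15, 82

97 ≡ 1 (mod 4), so we find a root by search.
Trying successive values, 15² = 225 ≡ 31 (mod 97). The other root is 97 − 15 = 82.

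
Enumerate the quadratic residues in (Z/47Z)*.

Square k = 1,…,23 (k and 47−k give the same square):
1²=1, 2²=4, 3²=9, 4²=16, 5²=25, 6²=36, 7²≡2, 8²≡17, 9²≡34, 10²≡6, 11²≡27, 12²≡3, 13²≡28, 14²≡8, 15²≡37, 16²≡21, 17²≡7, 18²≡42, 19²≡32, 20²≡24, 21²≡18, 22²≡14, 23²≡12 (mod 47).
So the quadratic residues mod 47 are {1, 2, 3, 4, 6, 7, 8, 9, 12, 14, 16, 17, 18, 21, 24, 25, 27, 28, 32, 34, 36, 37, 42}.

1,2,3,4,6,7,8,9,12,14,16,17,18,21,24,25,27,28,32,34,36,37,42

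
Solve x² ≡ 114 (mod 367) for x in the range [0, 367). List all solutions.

156, 211

Since 367 ≡ 3 (mod 4), a square root of 114 is 114^((367+1)/4) = 114^92 mod 367.
Repeated squaring: 114^2≡151, 114^4≡47, 114^8≡7, 114^16≡49, 114^32≡199, 114^64≡332 (mod 367).
114^92 = 114^(64+16+8+4) ≡ 211 (mod 367).
Check: 211² = 44521 ≡ 114 (mod 367). The two roots are 156 and 211.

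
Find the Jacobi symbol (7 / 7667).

Reciprocity: 7 ≡ 3 and 7667 ≡ 3 (mod 4), so (7/7667) = −(7667/7).
Reduce top mod 7: now compute (2/7).
Pull out 2: since 7 ≡ 7 (mod 8), (2/7) = +1.
Reached (1/7) = 1. Collecting the sign flips along the way, the symbol is -1.

-1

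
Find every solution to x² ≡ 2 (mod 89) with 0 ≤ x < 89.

25, 64

89 ≡ 1 (mod 4), so we find a root by search.
Trying successive values, 25² = 625 ≡ 2 (mod 89). The other root is 89 − 25 = 64.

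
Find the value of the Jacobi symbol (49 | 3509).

1

Reciprocity: 49 ≡ 1 and 3509 ≡ 1 (mod 4), so (49/3509) = +(3509/49).
Reduce top mod 49: now compute (30/49).
Pull out 2: since 49 ≡ 1 (mod 8), (2/49) = +1.
Reciprocity: 15 ≡ 3 and 49 ≡ 1 (mod 4), so (15/49) = +(49/15).
Reduce top mod 15: now compute (4/15).
Pull out 2^2: since 15 ≡ 7 (mod 8), (2/15) = +1, so (2/15)^2 = +1.
Reached (1/15) = 1. Collecting the sign flips along the way, the symbol is +1.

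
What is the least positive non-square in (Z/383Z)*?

(2/383) = +1, so 2 is a residue.
(3/383) = +1, so 3 is a residue.
(4/383) = +1, so 4 is a residue.
(5/383) = −1, so 5 is the smallest positive non-residue mod 383.

5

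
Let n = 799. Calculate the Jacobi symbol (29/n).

1

Reciprocity: 29 ≡ 1 and 799 ≡ 3 (mod 4), so (29/799) = +(799/29).
Reduce top mod 29: now compute (16/29).
Pull out 2^4: since 29 ≡ 5 (mod 8), (2/29) = -1, so (2/29)^4 = +1.
Reached (1/29) = 1. Collecting the sign flips along the way, the symbol is +1.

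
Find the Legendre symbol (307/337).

Reciprocity: 307 ≡ 3 and 337 ≡ 1 (mod 4), so (307/337) = +(337/307).
Reduce top mod 307: now compute (30/307).
Pull out 2: since 307 ≡ 3 (mod 8), (2/307) = -1.
Reciprocity: 15 ≡ 3 and 307 ≡ 3 (mod 4), so (15/307) = −(307/15).
Reduce top mod 15: now compute (7/15).
Reciprocity: 7 ≡ 3 and 15 ≡ 3 (mod 4), so (7/15) = −(15/7).
Reduce top mod 7: now compute (1/7).
Reached (1/7) = 1. Collecting the sign flips along the way, the symbol is -1.

-1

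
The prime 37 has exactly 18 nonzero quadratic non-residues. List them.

Square k = 1,…,18 (k and 37−k give the same square):
1²=1, 2²=4, 3²=9, 4²=16, 5²=25, 6²=36, 7²≡12, 8²≡27, 9²≡7, 10²≡26, 11²≡10, 12²≡33, 13²≡21, 14²≡11, 15²≡3, 16²≡34, 17²≡30, 18²≡28 (mod 37).
The residues are {1, 3, 4, 7, 9, 10, 11, 12, 16, 21, 25, 26, 27, 28, 30, 33, 34, 36}; the non-residues are the remaining 18 nonzero classes.

2 5 6 8 13 14 15 17 18 19 20 22 23 24 29 31 32 35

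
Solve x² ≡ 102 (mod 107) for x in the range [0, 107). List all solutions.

Since 107 ≡ 3 (mod 4), a square root of 102 is 102^((107+1)/4) = 102^27 mod 107.
Repeated squaring: 102^2≡25, 102^4≡90, 102^8≡75, 102^16≡61 (mod 107).
102^27 = 102^(16+8+2+1) ≡ 40 (mod 107).
Check: 40² = 1600 ≡ 102 (mod 107). The two roots are 40 and 67.

40, 67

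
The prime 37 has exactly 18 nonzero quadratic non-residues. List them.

Square k = 1,…,18 (k and 37−k give the same square):
1²=1, 2²=4, 3²=9, 4²=16, 5²=25, 6²=36, 7²≡12, 8²≡27, 9²≡7, 10²≡26, 11²≡10, 12²≡33, 13²≡21, 14²≡11, 15²≡3, 16²≡34, 17²≡30, 18²≡28 (mod 37).
The residues are {1, 3, 4, 7, 9, 10, 11, 12, 16, 21, 25, 26, 27, 28, 30, 33, 34, 36}; the non-residues are the remaining 18 nonzero classes.

2, 5, 6, 8, 13, 14, 15, 17, 18, 19, 20, 22, 23, 24, 29, 31, 32, 35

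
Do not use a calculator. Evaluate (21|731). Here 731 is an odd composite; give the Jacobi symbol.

Reciprocity: 21 ≡ 1 and 731 ≡ 3 (mod 4), so (21/731) = +(731/21).
Reduce top mod 21: now compute (17/21).
Reciprocity: 17 ≡ 1 and 21 ≡ 1 (mod 4), so (17/21) = +(21/17).
Reduce top mod 17: now compute (4/17).
Pull out 2^2: since 17 ≡ 1 (mod 8), (2/17) = +1, so (2/17)^2 = +1.
Reached (1/17) = 1. Collecting the sign flips along the way, the symbol is +1.

1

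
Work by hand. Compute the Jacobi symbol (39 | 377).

0

Reciprocity: 39 ≡ 3 and 377 ≡ 1 (mod 4), so (39/377) = +(377/39).
Reduce top mod 39: now compute (26/39).
Pull out 2: since 39 ≡ 7 (mod 8), (2/39) = +1.
Reciprocity: 13 ≡ 1 and 39 ≡ 3 (mod 4), so (13/39) = +(39/13).
Reduce top mod 13: now compute (0/13).
Top reduces to 0: gcd > 1, so the symbol is 0.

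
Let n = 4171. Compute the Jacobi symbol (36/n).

Pull out 2^2: since 4171 ≡ 3 (mod 8), (2/4171) = -1, so (2/4171)^2 = +1.
Reciprocity: 9 ≡ 1 and 4171 ≡ 3 (mod 4), so (9/4171) = +(4171/9).
Reduce top mod 9: now compute (4/9).
Pull out 2^2: since 9 ≡ 1 (mod 8), (2/9) = +1, so (2/9)^2 = +1.
Reached (1/9) = 1. Collecting the sign flips along the way, the symbol is +1.

1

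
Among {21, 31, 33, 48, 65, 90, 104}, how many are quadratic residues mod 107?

3

(21/107) = -1 → non-residue.
(31/107) = -1 → non-residue.
(33/107) = +1 → QR.
(48/107) = +1 → QR.
(65/107) = -1 → non-residue.
(90/107) = +1 → QR.
(104/107) = -1 → non-residue.
Total quadratic residues among the 7: 3.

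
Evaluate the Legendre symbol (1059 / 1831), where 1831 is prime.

1

Reciprocity: 1059 ≡ 3 and 1831 ≡ 3 (mod 4), so (1059/1831) = −(1831/1059).
Reduce top mod 1059: now compute (772/1059).
Pull out 2^2: since 1059 ≡ 3 (mod 8), (2/1059) = -1, so (2/1059)^2 = +1.
Reciprocity: 193 ≡ 1 and 1059 ≡ 3 (mod 4), so (193/1059) = +(1059/193).
Reduce top mod 193: now compute (94/193).
Pull out 2: since 193 ≡ 1 (mod 8), (2/193) = +1.
Reciprocity: 47 ≡ 3 and 193 ≡ 1 (mod 4), so (47/193) = +(193/47).
Reduce top mod 47: now compute (5/47).
Reciprocity: 5 ≡ 1 and 47 ≡ 3 (mod 4), so (5/47) = +(47/5).
Reduce top mod 5: now compute (2/5).
Pull out 2: since 5 ≡ 5 (mod 8), (2/5) = -1.
Reached (1/5) = 1. Collecting the sign flips along the way, the symbol is +1.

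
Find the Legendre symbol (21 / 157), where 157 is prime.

-1

Reciprocity: 21 ≡ 1 and 157 ≡ 1 (mod 4), so (21/157) = +(157/21).
Reduce top mod 21: now compute (10/21).
Pull out 2: since 21 ≡ 5 (mod 8), (2/21) = -1.
Reciprocity: 5 ≡ 1 and 21 ≡ 1 (mod 4), so (5/21) = +(21/5).
Reduce top mod 5: now compute (1/5).
Reached (1/5) = 1. Collecting the sign flips along the way, the symbol is -1.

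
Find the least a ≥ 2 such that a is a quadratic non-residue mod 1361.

3

(2/1361) = +1, so 2 is a residue.
(3/1361) = −1, so 3 is the smallest positive non-residue mod 1361.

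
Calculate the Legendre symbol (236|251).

-1

Pull out 2^2: since 251 ≡ 3 (mod 8), (2/251) = -1, so (2/251)^2 = +1.
Reciprocity: 59 ≡ 3 and 251 ≡ 3 (mod 4), so (59/251) = −(251/59).
Reduce top mod 59: now compute (15/59).
Reciprocity: 15 ≡ 3 and 59 ≡ 3 (mod 4), so (15/59) = −(59/15).
Reduce top mod 15: now compute (14/15).
Pull out 2: since 15 ≡ 7 (mod 8), (2/15) = +1.
Reciprocity: 7 ≡ 3 and 15 ≡ 3 (mod 4), so (7/15) = −(15/7).
Reduce top mod 7: now compute (1/7).
Reached (1/7) = 1. Collecting the sign flips along the way, the symbol is -1.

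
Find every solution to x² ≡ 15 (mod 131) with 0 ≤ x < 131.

43, 88

Since 131 ≡ 3 (mod 4), a square root of 15 is 15^((131+1)/4) = 15^33 mod 131.
Repeated squaring: 15^2≡94, 15^4≡59, 15^8≡75, 15^16≡123, 15^32≡64 (mod 131).
15^33 = 15^(32+1) ≡ 43 (mod 131).
Check: 43² = 1849 ≡ 15 (mod 131). The two roots are 43 and 88.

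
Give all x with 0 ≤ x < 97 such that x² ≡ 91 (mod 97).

24, 73

97 ≡ 1 (mod 4), so we find a root by search.
Trying successive values, 24² = 576 ≡ 91 (mod 97). The other root is 97 − 24 = 73.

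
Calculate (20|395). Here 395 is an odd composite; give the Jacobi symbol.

0

Pull out 2^2: since 395 ≡ 3 (mod 8), (2/395) = -1, so (2/395)^2 = +1.
Reciprocity: 5 ≡ 1 and 395 ≡ 3 (mod 4), so (5/395) = +(395/5).
Reduce top mod 5: now compute (0/5).
Top reduces to 0: gcd > 1, so the symbol is 0.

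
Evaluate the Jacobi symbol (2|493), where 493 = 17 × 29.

-1

Pull out 2: since 493 ≡ 5 (mod 8), (2/493) = -1.
Reached (1/493) = 1. Collecting the sign flips along the way, the symbol is -1.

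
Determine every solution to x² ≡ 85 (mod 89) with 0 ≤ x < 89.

21, 68

89 ≡ 1 (mod 4), so we find a root by search.
Trying successive values, 21² = 441 ≡ 85 (mod 89). The other root is 89 − 21 = 68.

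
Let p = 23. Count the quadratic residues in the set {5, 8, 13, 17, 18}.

(5/23) = -1 → non-residue.
(8/23) = +1 → QR.
(13/23) = +1 → QR.
(17/23) = -1 → non-residue.
(18/23) = +1 → QR.
Total quadratic residues among the 5: 3.

3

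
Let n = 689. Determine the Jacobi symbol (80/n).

1

Pull out 2^4: since 689 ≡ 1 (mod 8), (2/689) = +1, so (2/689)^4 = +1.
Reciprocity: 5 ≡ 1 and 689 ≡ 1 (mod 4), so (5/689) = +(689/5).
Reduce top mod 5: now compute (4/5).
Pull out 2^2: since 5 ≡ 5 (mod 8), (2/5) = -1, so (2/5)^2 = +1.
Reached (1/5) = 1. Collecting the sign flips along the way, the symbol is +1.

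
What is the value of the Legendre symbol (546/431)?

1

Euler's criterion: (546/431) ≡ 115^215 (mod 431).
115^2 ≡ 295 (mod 431)
115^4 ≡ 394 (mod 431)
115^8 ≡ 76 (mod 431)
115^16 ≡ 173 (mod 431)
115^32 ≡ 190 (mod 431)
115^64 ≡ 327 (mod 431)
115^128 ≡ 41 (mod 431)
115^215 = 115^(128+64+16+4+2+1) ≡ 1 (mod 431).
Result is 1, so (546/431) = 1.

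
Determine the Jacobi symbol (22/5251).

Pull out 2: since 5251 ≡ 3 (mod 8), (2/5251) = -1.
Reciprocity: 11 ≡ 3 and 5251 ≡ 3 (mod 4), so (11/5251) = −(5251/11).
Reduce top mod 11: now compute (4/11).
Pull out 2^2: since 11 ≡ 3 (mod 8), (2/11) = -1, so (2/11)^2 = +1.
Reached (1/11) = 1. Collecting the sign flips along the way, the symbol is +1.

1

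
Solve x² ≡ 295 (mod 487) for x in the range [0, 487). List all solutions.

176, 311

Since 487 ≡ 3 (mod 4), a square root of 295 is 295^((487+1)/4) = 295^122 mod 487.
Repeated squaring: 295^2≡339, 295^4≡476, 295^8≡121, 295^16≡31, 295^32≡474, 295^64≡169 (mod 487).
295^122 = 295^(64+32+16+8+2) ≡ 311 (mod 487).
Check: 311² = 96721 ≡ 295 (mod 487). The two roots are 176 and 311.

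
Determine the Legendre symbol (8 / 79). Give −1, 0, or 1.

1

Euler's criterion: (8/79) ≡ 8^39 (mod 79).
8^2 ≡ 64 (mod 79)
8^4 ≡ 67 (mod 79)
8^8 ≡ 65 (mod 79)
8^16 ≡ 38 (mod 79)
8^32 ≡ 22 (mod 79)
8^39 = 8^(32+4+2+1) ≡ 1 (mod 79).
Result is 1, so (8/79) = 1.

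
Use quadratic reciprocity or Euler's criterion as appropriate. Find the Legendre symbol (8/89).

Euler's criterion: (8/89) ≡ 8^44 (mod 89).
8^2 ≡ 64 (mod 89)
8^4 ≡ 2 (mod 89)
8^8 ≡ 4 (mod 89)
8^16 ≡ 16 (mod 89)
8^32 ≡ 78 (mod 89)
8^44 = 8^(32+8+4) ≡ 1 (mod 89).
Result is 1, so (8/89) = 1.

1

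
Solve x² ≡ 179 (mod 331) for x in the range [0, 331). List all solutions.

Since 331 ≡ 3 (mod 4), a square root of 179 is 179^((331+1)/4) = 179^83 mod 331.
Repeated squaring: 179^2≡265, 179^4≡53, 179^8≡161, 179^16≡103, 179^32≡17, 179^64≡289 (mod 331).
179^83 = 179^(64+16+2+1) ≡ 302 (mod 331).
Check: 302² = 91204 ≡ 179 (mod 331). The two roots are 29 and 302.

29, 302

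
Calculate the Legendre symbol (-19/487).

First reduce: -19 ≡ 468 (mod 487).
Pull out 2^2: since 487 ≡ 7 (mod 8), (2/487) = +1, so (2/487)^2 = +1.
Reciprocity: 117 ≡ 1 and 487 ≡ 3 (mod 4), so (117/487) = +(487/117).
Reduce top mod 117: now compute (19/117).
Reciprocity: 19 ≡ 3 and 117 ≡ 1 (mod 4), so (19/117) = +(117/19).
Reduce top mod 19: now compute (3/19).
Reciprocity: 3 ≡ 3 and 19 ≡ 3 (mod 4), so (3/19) = −(19/3).
Reduce top mod 3: now compute (1/3).
Reached (1/3) = 1. Collecting the sign flips along the way, the symbol is -1.

-1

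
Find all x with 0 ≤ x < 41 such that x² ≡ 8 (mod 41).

7, 34

41 ≡ 1 (mod 4), so we find a root by search.
Trying successive values, 7² = 49 ≡ 8 (mod 41). The other root is 41 − 7 = 34.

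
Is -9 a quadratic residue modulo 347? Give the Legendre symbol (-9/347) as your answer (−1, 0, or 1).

First reduce: -9 ≡ 338 (mod 347).
Pull out 2: since 347 ≡ 3 (mod 8), (2/347) = -1.
Reciprocity: 169 ≡ 1 and 347 ≡ 3 (mod 4), so (169/347) = +(347/169).
Reduce top mod 169: now compute (9/169).
Reciprocity: 9 ≡ 1 and 169 ≡ 1 (mod 4), so (9/169) = +(169/9).
Reduce top mod 9: now compute (7/9).
Reciprocity: 7 ≡ 3 and 9 ≡ 1 (mod 4), so (7/9) = +(9/7).
Reduce top mod 7: now compute (2/7).
Pull out 2: since 7 ≡ 7 (mod 8), (2/7) = +1.
Reached (1/7) = 1. Collecting the sign flips along the way, the symbol is -1.

-1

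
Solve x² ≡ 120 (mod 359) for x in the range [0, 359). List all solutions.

Since 359 ≡ 3 (mod 4), a square root of 120 is 120^((359+1)/4) = 120^90 mod 359.
Repeated squaring: 120^2≡40, 120^4≡164, 120^8≡330, 120^16≡123, 120^32≡51, 120^64≡88 (mod 359).
120^90 = 120^(64+16+8+2) ≡ 185 (mod 359).
Check: 185² = 34225 ≡ 120 (mod 359). The two roots are 174 and 185.

174, 185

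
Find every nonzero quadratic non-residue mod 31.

Square k = 1,…,15 (k and 31−k give the same square):
1²=1, 2²=4, 3²=9, 4²=16, 5²=25, 6²≡5, 7²≡18, 8²≡2, 9²≡19, 10²≡7, 11²≡28, 12²≡20, 13²≡14, 14²≡10, 15²≡8 (mod 31).
The residues are {1, 2, 4, 5, 7, 8, 9, 10, 14, 16, 18, 19, 20, 25, 28}; the non-residues are the remaining 15 nonzero classes.

3,6,11,12,13,15,17,21,22,23,24,26,27,29,30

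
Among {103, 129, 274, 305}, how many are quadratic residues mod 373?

2

(103/373) = +1 → QR.
(129/373) = -1 → non-residue.
(274/373) = -1 → non-residue.
(305/373) = +1 → QR.
Total quadratic residues among the 4: 2.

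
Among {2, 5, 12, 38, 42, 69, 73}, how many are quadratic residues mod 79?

(2/79) = +1 → QR.
(5/79) = +1 → QR.
(12/79) = -1 → non-residue.
(38/79) = +1 → QR.
(42/79) = +1 → QR.
(69/79) = -1 → non-residue.
(73/79) = +1 → QR.
Total quadratic residues among the 7: 5.

5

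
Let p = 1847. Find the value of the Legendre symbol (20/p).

Pull out 2^2: since 1847 ≡ 7 (mod 8), (2/1847) = +1, so (2/1847)^2 = +1.
Reciprocity: 5 ≡ 1 and 1847 ≡ 3 (mod 4), so (5/1847) = +(1847/5).
Reduce top mod 5: now compute (2/5).
Pull out 2: since 5 ≡ 5 (mod 8), (2/5) = -1.
Reached (1/5) = 1. Collecting the sign flips along the way, the symbol is -1.

-1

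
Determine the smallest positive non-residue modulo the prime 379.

(2/379) = −1, so 2 is the smallest positive non-residue mod 379.

2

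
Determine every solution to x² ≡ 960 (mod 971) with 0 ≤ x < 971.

370, 601

Since 971 ≡ 3 (mod 4), a square root of 960 is 960^((971+1)/4) = 960^243 mod 971.
Repeated squaring: 960^2≡121, 960^4≡76, 960^8≡921, 960^16≡558, 960^32≡644, 960^64≡119, 960^128≡567 (mod 971).
960^243 = 960^(128+64+32+16+2+1) ≡ 601 (mod 971).
Check: 601² = 361201 ≡ 960 (mod 971). The two roots are 370 and 601.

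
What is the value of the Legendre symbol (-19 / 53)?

Euler's criterion: (-19/53) ≡ 34^26 (mod 53).
34^2 ≡ 43 (mod 53)
34^4 ≡ 47 (mod 53)
34^8 ≡ 36 (mod 53)
34^16 ≡ 24 (mod 53)
34^26 = 34^(16+8+2) ≡ 52 (mod 53).
Result is 52 ≡ −1, so (-19/53) = −1.

-1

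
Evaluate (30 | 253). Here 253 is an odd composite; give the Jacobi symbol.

Pull out 2: since 253 ≡ 5 (mod 8), (2/253) = -1.
Reciprocity: 15 ≡ 3 and 253 ≡ 1 (mod 4), so (15/253) = +(253/15).
Reduce top mod 15: now compute (13/15).
Reciprocity: 13 ≡ 1 and 15 ≡ 3 (mod 4), so (13/15) = +(15/13).
Reduce top mod 13: now compute (2/13).
Pull out 2: since 13 ≡ 5 (mod 8), (2/13) = -1.
Reached (1/13) = 1. Collecting the sign flips along the way, the symbol is +1.

1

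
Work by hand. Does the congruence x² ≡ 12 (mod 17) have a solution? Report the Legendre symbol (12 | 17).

Euler's criterion: (12/17) ≡ 12^8 (mod 17).
12^2 ≡ 8 (mod 17)
12^4 ≡ 13 (mod 17)
12^8 ≡ 16 (mod 17)
12^8 = 12^(8) ≡ 16 (mod 17).
Result is 16 ≡ −1, so (12/17) = −1.

-1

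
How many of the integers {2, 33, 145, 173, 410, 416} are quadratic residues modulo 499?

4

(2/499) = -1 → non-residue.
(33/499) = +1 → QR.
(145/499) = +1 → QR.
(173/499) = -1 → non-residue.
(410/499) = +1 → QR.
(416/499) = +1 → QR.
Total quadratic residues among the 6: 4.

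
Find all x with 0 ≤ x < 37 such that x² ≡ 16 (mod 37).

37 ≡ 1 (mod 4), so we find a root by search.
Trying successive values, 4² = 16 ≡ 16 (mod 37). The other root is 37 − 4 = 33.

4, 33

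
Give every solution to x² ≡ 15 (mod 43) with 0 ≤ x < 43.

Since 43 ≡ 3 (mod 4), a square root of 15 is 15^((43+1)/4) = 15^11 mod 43.
Repeated squaring: 15^2≡10, 15^4≡14, 15^8≡24 (mod 43).
15^11 = 15^(8+2+1) ≡ 31 (mod 43).
Check: 31² = 961 ≡ 15 (mod 43). The two roots are 12 and 31.

12, 31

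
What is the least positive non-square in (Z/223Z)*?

(2/223) = +1, so 2 is a residue.
(3/223) = −1, so 3 is the smallest positive non-residue mod 223.

3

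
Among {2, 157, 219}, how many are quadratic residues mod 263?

2

(2/263) = +1 → QR.
(157/263) = +1 → QR.
(219/263) = -1 → non-residue.
Total quadratic residues among the 3: 2.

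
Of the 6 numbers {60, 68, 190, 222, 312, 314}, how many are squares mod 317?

2

(60/317) = +1 → QR.
(68/317) = -1 → non-residue.
(190/317) = -1 → non-residue.
(222/317) = +1 → QR.
(312/317) = -1 → non-residue.
(314/317) = -1 → non-residue.
Total quadratic residues among the 6: 2.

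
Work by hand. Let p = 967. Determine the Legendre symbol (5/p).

-1

Euler's criterion: (5/967) ≡ 5^483 (mod 967).
5^2 ≡ 25 (mod 967)
5^4 ≡ 625 (mod 967)
5^8 ≡ 924 (mod 967)
5^16 ≡ 882 (mod 967)
5^32 ≡ 456 (mod 967)
5^64 ≡ 31 (mod 967)
5^128 ≡ 961 (mod 967)
5^256 ≡ 36 (mod 967)
5^483 = 5^(256+128+64+32+2+1) ≡ 966 (mod 967).
Result is 966 ≡ −1, so (5/967) = −1.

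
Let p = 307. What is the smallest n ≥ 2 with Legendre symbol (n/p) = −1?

(2/307) = −1, so 2 is the smallest positive non-residue mod 307.

2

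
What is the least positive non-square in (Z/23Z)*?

(2/23) = +1, so 2 is a residue.
(3/23) = +1, so 3 is a residue.
(4/23) = +1, so 4 is a residue.
(5/23) = −1, so 5 is the smallest positive non-residue mod 23.

5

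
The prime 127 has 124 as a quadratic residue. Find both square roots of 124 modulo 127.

Since 127 ≡ 3 (mod 4), a square root of 124 is 124^((127+1)/4) = 124^32 mod 127.
Repeated squaring: 124^2≡9, 124^4≡81, 124^8≡84, 124^16≡71, 124^32≡88 (mod 127).
124^32 = 124^(32) ≡ 88 (mod 127).
Check: 88² = 7744 ≡ 124 (mod 127). The two roots are 39 and 88.

39, 88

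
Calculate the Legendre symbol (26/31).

Pull out 2: since 31 ≡ 7 (mod 8), (2/31) = +1.
Reciprocity: 13 ≡ 1 and 31 ≡ 3 (mod 4), so (13/31) = +(31/13).
Reduce top mod 13: now compute (5/13).
Reciprocity: 5 ≡ 1 and 13 ≡ 1 (mod 4), so (5/13) = +(13/5).
Reduce top mod 5: now compute (3/5).
Reciprocity: 3 ≡ 3 and 5 ≡ 1 (mod 4), so (3/5) = +(5/3).
Reduce top mod 3: now compute (2/3).
Pull out 2: since 3 ≡ 3 (mod 8), (2/3) = -1.
Reached (1/3) = 1. Collecting the sign flips along the way, the symbol is -1.

-1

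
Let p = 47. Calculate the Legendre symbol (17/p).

Euler's criterion: (17/47) ≡ 17^23 (mod 47).
17^2 ≡ 7 (mod 47)
17^4 ≡ 2 (mod 47)
17^8 ≡ 4 (mod 47)
17^16 ≡ 16 (mod 47)
17^23 = 17^(16+4+2+1) ≡ 1 (mod 47).
Result is 1, so (17/47) = 1.

1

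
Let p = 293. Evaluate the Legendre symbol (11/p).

-1

Reciprocity: 11 ≡ 3 and 293 ≡ 1 (mod 4), so (11/293) = +(293/11).
Reduce top mod 11: now compute (7/11).
Reciprocity: 7 ≡ 3 and 11 ≡ 3 (mod 4), so (7/11) = −(11/7).
Reduce top mod 7: now compute (4/7).
Pull out 2^2: since 7 ≡ 7 (mod 8), (2/7) = +1, so (2/7)^2 = +1.
Reached (1/7) = 1. Collecting the sign flips along the way, the symbol is -1.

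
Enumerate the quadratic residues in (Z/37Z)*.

1 3 4 7 9 10 11 12 16 21 25 26 27 28 30 33 34 36

Square k = 1,…,18 (k and 37−k give the same square):
1²=1, 2²=4, 3²=9, 4²=16, 5²=25, 6²=36, 7²≡12, 8²≡27, 9²≡7, 10²≡26, 11²≡10, 12²≡33, 13²≡21, 14²≡11, 15²≡3, 16²≡34, 17²≡30, 18²≡28 (mod 37).
So the quadratic residues mod 37 are {1, 3, 4, 7, 9, 10, 11, 12, 16, 21, 25, 26, 27, 28, 30, 33, 34, 36}.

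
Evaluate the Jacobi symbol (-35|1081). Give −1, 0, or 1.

First reduce: -35 ≡ 1046 (mod 1081).
Pull out 2: since 1081 ≡ 1 (mod 8), (2/1081) = +1.
Reciprocity: 523 ≡ 3 and 1081 ≡ 1 (mod 4), so (523/1081) = +(1081/523).
Reduce top mod 523: now compute (35/523).
Reciprocity: 35 ≡ 3 and 523 ≡ 3 (mod 4), so (35/523) = −(523/35).
Reduce top mod 35: now compute (33/35).
Reciprocity: 33 ≡ 1 and 35 ≡ 3 (mod 4), so (33/35) = +(35/33).
Reduce top mod 33: now compute (2/33).
Pull out 2: since 33 ≡ 1 (mod 8), (2/33) = +1.
Reached (1/33) = 1. Collecting the sign flips along the way, the symbol is -1.

-1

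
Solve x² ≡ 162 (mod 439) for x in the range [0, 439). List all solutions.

Since 439 ≡ 3 (mod 4), a square root of 162 is 162^((439+1)/4) = 162^110 mod 439.
Repeated squaring: 162^2≡343, 162^4≡436, 162^8≡9, 162^16≡81, 162^32≡415, 162^64≡137 (mod 439).
162^110 = 162^(64+32+8+4+2) ≡ 250 (mod 439).
Check: 250² = 62500 ≡ 162 (mod 439). The two roots are 189 and 250.

189, 250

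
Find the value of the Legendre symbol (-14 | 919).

First reduce: -14 ≡ 905 (mod 919).
Reciprocity: 905 ≡ 1 and 919 ≡ 3 (mod 4), so (905/919) = +(919/905).
Reduce top mod 905: now compute (14/905).
Pull out 2: since 905 ≡ 1 (mod 8), (2/905) = +1.
Reciprocity: 7 ≡ 3 and 905 ≡ 1 (mod 4), so (7/905) = +(905/7).
Reduce top mod 7: now compute (2/7).
Pull out 2: since 7 ≡ 7 (mod 8), (2/7) = +1.
Reached (1/7) = 1. Collecting the sign flips along the way, the symbol is +1.

1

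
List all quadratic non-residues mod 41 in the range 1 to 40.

Square k = 1,…,20 (k and 41−k give the same square):
1²=1, 2²=4, 3²=9, 4²=16, 5²=25, 6²=36, 7²≡8, 8²≡23, 9²≡40, 10²≡18, 11²≡39, 12²≡21, 13²≡5, 14²≡32, 15²≡20, 16²≡10, 17²≡2, 18²≡37, 19²≡33, 20²≡31 (mod 41).
The residues are {1, 2, 4, 5, 8, 9, 10, 16, 18, 20, 21, 23, 25, 31, 32, 33, 36, 37, 39, 40}; the non-residues are the remaining 20 nonzero classes.

3 6 7 11 12 13 14 15 17 19 22 24 26 27 28 29 30 34 35 38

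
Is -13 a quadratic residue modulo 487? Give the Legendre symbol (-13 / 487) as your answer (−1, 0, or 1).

1

Euler's criterion: (-13/487) ≡ 474^243 (mod 487).
474^2 ≡ 169 (mod 487)
474^4 ≡ 315 (mod 487)
474^8 ≡ 364 (mod 487)
474^16 ≡ 32 (mod 487)
474^32 ≡ 50 (mod 487)
474^64 ≡ 65 (mod 487)
474^128 ≡ 329 (mod 487)
474^243 = 474^(128+64+32+16+2+1) ≡ 1 (mod 487).
Result is 1, so (-13/487) = 1.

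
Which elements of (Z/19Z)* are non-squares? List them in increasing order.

Square k = 1,…,9 (k and 19−k give the same square):
1²=1, 2²=4, 3²=9, 4²=16, 5²≡6, 6²≡17, 7²≡11, 8²≡7, 9²≡5 (mod 19).
The residues are {1, 4, 5, 6, 7, 9, 11, 16, 17}; the non-residues are the remaining 9 nonzero classes.

2, 3, 8, 10, 12, 13, 14, 15, 18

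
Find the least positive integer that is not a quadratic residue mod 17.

3

(2/17) = +1, so 2 is a residue.
(3/17) = −1, so 3 is the smallest positive non-residue mod 17.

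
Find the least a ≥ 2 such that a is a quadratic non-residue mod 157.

2

(2/157) = −1, so 2 is the smallest positive non-residue mod 157.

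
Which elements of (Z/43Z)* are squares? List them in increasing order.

Square k = 1,…,21 (k and 43−k give the same square):
1²=1, 2²=4, 3²=9, 4²=16, 5²=25, 6²=36, 7²≡6, 8²≡21, 9²≡38, 10²≡14, 11²≡35, 12²≡15, 13²≡40, 14²≡24, 15²≡10, 16²≡41, 17²≡31, 18²≡23, 19²≡17, 20²≡13, 21²≡11 (mod 43).
So the quadratic residues mod 43 are {1, 4, 6, 9, 10, 11, 13, 14, 15, 16, 17, 21, 23, 24, 25, 31, 35, 36, 38, 40, 41}.

1 4 6 9 10 11 13 14 15 16 17 21 23 24 25 31 35 36 38 40 41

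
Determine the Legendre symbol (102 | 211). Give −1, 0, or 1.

Euler's criterion: (102/211) ≡ 102^105 (mod 211).
102^2 ≡ 65 (mod 211)
102^4 ≡ 5 (mod 211)
102^8 ≡ 25 (mod 211)
102^16 ≡ 203 (mod 211)
102^32 ≡ 64 (mod 211)
102^64 ≡ 87 (mod 211)
102^105 = 102^(64+32+8+1) ≡ 210 (mod 211).
Result is 210 ≡ −1, so (102/211) = −1.

-1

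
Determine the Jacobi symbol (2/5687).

1

Pull out 2: since 5687 ≡ 7 (mod 8), (2/5687) = +1.
Reached (1/5687) = 1. Collecting the sign flips along the way, the symbol is +1.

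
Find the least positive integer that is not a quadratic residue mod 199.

(2/199) = +1, so 2 is a residue.
(3/199) = −1, so 3 is the smallest positive non-residue mod 199.

3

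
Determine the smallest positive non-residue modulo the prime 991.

3

(2/991) = +1, so 2 is a residue.
(3/991) = −1, so 3 is the smallest positive non-residue mod 991.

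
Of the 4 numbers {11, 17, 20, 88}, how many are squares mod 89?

4

(11/89) = +1 → QR.
(17/89) = +1 → QR.
(20/89) = +1 → QR.
(88/89) = +1 → QR.
Total quadratic residues among the 4: 4.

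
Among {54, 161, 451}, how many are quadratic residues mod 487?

1

(54/487) = -1 → non-residue.
(161/487) = +1 → QR.
(451/487) = -1 → non-residue.
Total quadratic residues among the 3: 1.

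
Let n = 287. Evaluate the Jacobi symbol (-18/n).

-1

First reduce: -18 ≡ 269 (mod 287).
Reciprocity: 269 ≡ 1 and 287 ≡ 3 (mod 4), so (269/287) = +(287/269).
Reduce top mod 269: now compute (18/269).
Pull out 2: since 269 ≡ 5 (mod 8), (2/269) = -1.
Reciprocity: 9 ≡ 1 and 269 ≡ 1 (mod 4), so (9/269) = +(269/9).
Reduce top mod 9: now compute (8/9).
Pull out 2^3: since 9 ≡ 1 (mod 8), (2/9) = +1, so (2/9)^3 = +1.
Reached (1/9) = 1. Collecting the sign flips along the way, the symbol is -1.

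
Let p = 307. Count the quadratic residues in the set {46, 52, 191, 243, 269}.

3

(46/307) = +1 → QR.
(52/307) = -1 → non-residue.
(191/307) = +1 → QR.
(243/307) = -1 → non-residue.
(269/307) = +1 → QR.
Total quadratic residues among the 5: 3.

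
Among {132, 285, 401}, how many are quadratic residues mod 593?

(132/593) = +1 → QR.
(285/593) = +1 → QR.
(401/593) = -1 → non-residue.
Total quadratic residues among the 3: 2.

2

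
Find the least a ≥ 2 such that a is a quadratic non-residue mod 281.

(2/281) = +1, so 2 is a residue.
(3/281) = −1, so 3 is the smallest positive non-residue mod 281.

3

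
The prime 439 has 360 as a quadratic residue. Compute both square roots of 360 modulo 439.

46, 393

Since 439 ≡ 3 (mod 4), a square root of 360 is 360^((439+1)/4) = 360^110 mod 439.
Repeated squaring: 360^2≡95, 360^4≡245, 360^8≡321, 360^16≡315, 360^32≡11, 360^64≡121 (mod 439).
360^110 = 360^(64+32+8+4+2) ≡ 393 (mod 439).
Check: 393² = 154449 ≡ 360 (mod 439). The two roots are 46 and 393.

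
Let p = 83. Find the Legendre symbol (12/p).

Euler's criterion: (12/83) ≡ 12^41 (mod 83).
12^2 ≡ 61 (mod 83)
12^4 ≡ 69 (mod 83)
12^8 ≡ 30 (mod 83)
12^16 ≡ 70 (mod 83)
12^32 ≡ 3 (mod 83)
12^41 = 12^(32+8+1) ≡ 1 (mod 83).
Result is 1, so (12/83) = 1.

1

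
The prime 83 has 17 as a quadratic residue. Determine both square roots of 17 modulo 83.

10, 73

Since 83 ≡ 3 (mod 4), a square root of 17 is 17^((83+1)/4) = 17^21 mod 83.
Repeated squaring: 17^2≡40, 17^4≡23, 17^8≡31, 17^16≡48 (mod 83).
17^21 = 17^(16+4+1) ≡ 10 (mod 83).
Check: 10² = 100 ≡ 17 (mod 83). The two roots are 10 and 73.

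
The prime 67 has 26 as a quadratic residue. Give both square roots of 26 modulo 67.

19, 48

Since 67 ≡ 3 (mod 4), a square root of 26 is 26^((67+1)/4) = 26^17 mod 67.
Repeated squaring: 26^2≡6, 26^4≡36, 26^8≡23, 26^16≡60 (mod 67).
26^17 = 26^(16+1) ≡ 19 (mod 67).
Check: 19² = 361 ≡ 26 (mod 67). The two roots are 19 and 48.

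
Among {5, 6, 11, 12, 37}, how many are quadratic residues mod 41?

2

(5/41) = +1 → QR.
(6/41) = -1 → non-residue.
(11/41) = -1 → non-residue.
(12/41) = -1 → non-residue.
(37/41) = +1 → QR.
Total quadratic residues among the 5: 2.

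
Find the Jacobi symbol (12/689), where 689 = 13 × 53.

-1

Pull out 2^2: since 689 ≡ 1 (mod 8), (2/689) = +1, so (2/689)^2 = +1.
Reciprocity: 3 ≡ 3 and 689 ≡ 1 (mod 4), so (3/689) = +(689/3).
Reduce top mod 3: now compute (2/3).
Pull out 2: since 3 ≡ 3 (mod 8), (2/3) = -1.
Reached (1/3) = 1. Collecting the sign flips along the way, the symbol is -1.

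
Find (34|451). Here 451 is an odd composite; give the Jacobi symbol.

Pull out 2: since 451 ≡ 3 (mod 8), (2/451) = -1.
Reciprocity: 17 ≡ 1 and 451 ≡ 3 (mod 4), so (17/451) = +(451/17).
Reduce top mod 17: now compute (9/17).
Reciprocity: 9 ≡ 1 and 17 ≡ 1 (mod 4), so (9/17) = +(17/9).
Reduce top mod 9: now compute (8/9).
Pull out 2^3: since 9 ≡ 1 (mod 8), (2/9) = +1, so (2/9)^3 = +1.
Reached (1/9) = 1. Collecting the sign flips along the way, the symbol is -1.

-1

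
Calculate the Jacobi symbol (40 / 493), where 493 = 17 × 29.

Pull out 2^3: since 493 ≡ 5 (mod 8), (2/493) = -1, so (2/493)^3 = -1.
Reciprocity: 5 ≡ 1 and 493 ≡ 1 (mod 4), so (5/493) = +(493/5).
Reduce top mod 5: now compute (3/5).
Reciprocity: 3 ≡ 3 and 5 ≡ 1 (mod 4), so (3/5) = +(5/3).
Reduce top mod 3: now compute (2/3).
Pull out 2: since 3 ≡ 3 (mod 8), (2/3) = -1.
Reached (1/3) = 1. Collecting the sign flips along the way, the symbol is +1.

1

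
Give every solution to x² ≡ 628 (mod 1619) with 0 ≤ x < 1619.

Since 1619 ≡ 3 (mod 4), a square root of 628 is 628^((1619+1)/4) = 628^405 mod 1619.
Repeated squaring: 628^2≡967, 628^4≡926, 628^8≡1025, 628^16≡1513, 628^32≡1522, 628^64≡1314, 628^128≡742, 628^256≡104 (mod 1619).
628^405 = 628^(256+128+16+4+1) ≡ 702 (mod 1619).
Check: 702² = 492804 ≡ 628 (mod 1619). The two roots are 702 and 917.

702, 917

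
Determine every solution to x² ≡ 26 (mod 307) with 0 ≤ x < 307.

124, 183

Since 307 ≡ 3 (mod 4), a square root of 26 is 26^((307+1)/4) = 26^77 mod 307.
Repeated squaring: 26^2≡62, 26^4≡160, 26^8≡119, 26^16≡39, 26^32≡293, 26^64≡196 (mod 307).
26^77 = 26^(64+8+4+1) ≡ 183 (mod 307).
Check: 183² = 33489 ≡ 26 (mod 307). The two roots are 124 and 183.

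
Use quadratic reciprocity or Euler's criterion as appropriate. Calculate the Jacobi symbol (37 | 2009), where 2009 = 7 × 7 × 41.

1

Reciprocity: 37 ≡ 1 and 2009 ≡ 1 (mod 4), so (37/2009) = +(2009/37).
Reduce top mod 37: now compute (11/37).
Reciprocity: 11 ≡ 3 and 37 ≡ 1 (mod 4), so (11/37) = +(37/11).
Reduce top mod 11: now compute (4/11).
Pull out 2^2: since 11 ≡ 3 (mod 8), (2/11) = -1, so (2/11)^2 = +1.
Reached (1/11) = 1. Collecting the sign flips along the way, the symbol is +1.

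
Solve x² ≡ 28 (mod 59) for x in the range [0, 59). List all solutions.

Since 59 ≡ 3 (mod 4), a square root of 28 is 28^((59+1)/4) = 28^15 mod 59.
Repeated squaring: 28^2≡17, 28^4≡53, 28^8≡36 (mod 59).
28^15 = 28^(8+4+2+1) ≡ 21 (mod 59).
Check: 21² = 441 ≡ 28 (mod 59). The two roots are 21 and 38.

21, 38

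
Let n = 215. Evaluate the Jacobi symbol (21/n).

Reciprocity: 21 ≡ 1 and 215 ≡ 3 (mod 4), so (21/215) = +(215/21).
Reduce top mod 21: now compute (5/21).
Reciprocity: 5 ≡ 1 and 21 ≡ 1 (mod 4), so (5/21) = +(21/5).
Reduce top mod 5: now compute (1/5).
Reached (1/5) = 1. Collecting the sign flips along the way, the symbol is +1.

1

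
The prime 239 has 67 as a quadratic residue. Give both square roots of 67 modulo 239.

Since 239 ≡ 3 (mod 4), a square root of 67 is 67^((239+1)/4) = 67^60 mod 239.
Repeated squaring: 67^2≡187, 67^4≡75, 67^8≡128, 67^16≡132, 67^32≡216 (mod 239).
67^60 = 67^(32+16+8+4) ≡ 211 (mod 239).
Check: 211² = 44521 ≡ 67 (mod 239). The two roots are 28 and 211.

28, 211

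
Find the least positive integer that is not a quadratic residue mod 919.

(2/919) = +1, so 2 is a residue.
(3/919) = −1, so 3 is the smallest positive non-residue mod 919.

3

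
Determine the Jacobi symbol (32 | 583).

1

Pull out 2^5: since 583 ≡ 7 (mod 8), (2/583) = +1, so (2/583)^5 = +1.
Reached (1/583) = 1. Collecting the sign flips along the way, the symbol is +1.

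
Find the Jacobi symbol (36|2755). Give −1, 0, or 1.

1

Pull out 2^2: since 2755 ≡ 3 (mod 8), (2/2755) = -1, so (2/2755)^2 = +1.
Reciprocity: 9 ≡ 1 and 2755 ≡ 3 (mod 4), so (9/2755) = +(2755/9).
Reduce top mod 9: now compute (1/9).
Reached (1/9) = 1. Collecting the sign flips along the way, the symbol is +1.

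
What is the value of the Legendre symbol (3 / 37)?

Reciprocity: 3 ≡ 3 and 37 ≡ 1 (mod 4), so (3/37) = +(37/3).
Reduce top mod 3: now compute (1/3).
Reached (1/3) = 1. Collecting the sign flips along the way, the symbol is +1.

1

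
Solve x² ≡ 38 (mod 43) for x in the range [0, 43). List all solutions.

Since 43 ≡ 3 (mod 4), a square root of 38 is 38^((43+1)/4) = 38^11 mod 43.
Repeated squaring: 38^2≡25, 38^4≡23, 38^8≡13 (mod 43).
38^11 = 38^(8+2+1) ≡ 9 (mod 43).
Check: 9² = 81 ≡ 38 (mod 43). The two roots are 9 and 34.

9, 34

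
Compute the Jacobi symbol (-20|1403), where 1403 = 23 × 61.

First reduce: -20 ≡ 1383 (mod 1403).
Reciprocity: 1383 ≡ 3 and 1403 ≡ 3 (mod 4), so (1383/1403) = −(1403/1383).
Reduce top mod 1383: now compute (20/1383).
Pull out 2^2: since 1383 ≡ 7 (mod 8), (2/1383) = +1, so (2/1383)^2 = +1.
Reciprocity: 5 ≡ 1 and 1383 ≡ 3 (mod 4), so (5/1383) = +(1383/5).
Reduce top mod 5: now compute (3/5).
Reciprocity: 3 ≡ 3 and 5 ≡ 1 (mod 4), so (3/5) = +(5/3).
Reduce top mod 3: now compute (2/3).
Pull out 2: since 3 ≡ 3 (mod 8), (2/3) = -1.
Reached (1/3) = 1. Collecting the sign flips along the way, the symbol is +1.

1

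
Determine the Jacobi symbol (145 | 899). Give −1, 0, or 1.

Reciprocity: 145 ≡ 1 and 899 ≡ 3 (mod 4), so (145/899) = +(899/145).
Reduce top mod 145: now compute (29/145).
Reciprocity: 29 ≡ 1 and 145 ≡ 1 (mod 4), so (29/145) = +(145/29).
Reduce top mod 29: now compute (0/29).
Top reduces to 0: gcd > 1, so the symbol is 0.

0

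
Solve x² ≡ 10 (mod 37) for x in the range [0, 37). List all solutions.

11, 26

37 ≡ 1 (mod 4), so we find a root by search.
Trying successive values, 11² = 121 ≡ 10 (mod 37). The other root is 37 − 11 = 26.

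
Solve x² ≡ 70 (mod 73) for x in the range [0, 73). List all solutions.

73 ≡ 1 (mod 4), so we find a root by search.
Trying successive values, 17² = 289 ≡ 70 (mod 73). The other root is 73 − 17 = 56.

17, 56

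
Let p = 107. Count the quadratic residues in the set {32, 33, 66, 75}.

(32/107) = -1 → non-residue.
(33/107) = +1 → QR.
(66/107) = -1 → non-residue.
(75/107) = +1 → QR.
Total quadratic residues among the 4: 2.

2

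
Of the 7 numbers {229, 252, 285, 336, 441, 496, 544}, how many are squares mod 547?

(229/547) = -1 → non-residue.
(252/547) = -1 → non-residue.
(285/547) = +1 → QR.
(336/547) = +1 → QR.
(441/547) = +1 → QR.
(496/547) = -1 → non-residue.
(544/547) = +1 → QR.
Total quadratic residues among the 7: 4.

4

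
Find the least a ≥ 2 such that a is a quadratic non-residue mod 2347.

(2/2347) = −1, so 2 is the smallest positive non-residue mod 2347.

2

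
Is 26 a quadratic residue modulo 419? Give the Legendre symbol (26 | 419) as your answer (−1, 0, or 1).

-1

Pull out 2: since 419 ≡ 3 (mod 8), (2/419) = -1.
Reciprocity: 13 ≡ 1 and 419 ≡ 3 (mod 4), so (13/419) = +(419/13).
Reduce top mod 13: now compute (3/13).
Reciprocity: 3 ≡ 3 and 13 ≡ 1 (mod 4), so (3/13) = +(13/3).
Reduce top mod 3: now compute (1/3).
Reached (1/3) = 1. Collecting the sign flips along the way, the symbol is -1.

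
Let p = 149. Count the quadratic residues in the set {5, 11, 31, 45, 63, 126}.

(5/149) = +1 → QR.
(11/149) = -1 → non-residue.
(31/149) = +1 → QR.
(45/149) = +1 → QR.
(63/149) = +1 → QR.
(126/149) = -1 → non-residue.
Total quadratic residues among the 6: 4.

4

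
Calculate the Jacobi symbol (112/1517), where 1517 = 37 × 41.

Pull out 2^4: since 1517 ≡ 5 (mod 8), (2/1517) = -1, so (2/1517)^4 = +1.
Reciprocity: 7 ≡ 3 and 1517 ≡ 1 (mod 4), so (7/1517) = +(1517/7).
Reduce top mod 7: now compute (5/7).
Reciprocity: 5 ≡ 1 and 7 ≡ 3 (mod 4), so (5/7) = +(7/5).
Reduce top mod 5: now compute (2/5).
Pull out 2: since 5 ≡ 5 (mod 8), (2/5) = -1.
Reached (1/5) = 1. Collecting the sign flips along the way, the symbol is -1.

-1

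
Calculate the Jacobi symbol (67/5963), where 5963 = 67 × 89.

Reciprocity: 67 ≡ 3 and 5963 ≡ 3 (mod 4), so (67/5963) = −(5963/67).
Reduce top mod 67: now compute (0/67).
Top reduces to 0: gcd > 1, so the symbol is 0.

0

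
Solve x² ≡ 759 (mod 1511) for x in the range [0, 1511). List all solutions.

Since 1511 ≡ 3 (mod 4), a square root of 759 is 759^((1511+1)/4) = 759^378 mod 1511.
Repeated squaring: 759^2≡390, 759^4≡1000, 759^8≡1229, 759^16≡952, 759^32≡1215, 759^64≡1489, 759^128≡484, 759^256≡51 (mod 1511).
759^378 = 759^(256+64+32+16+8+2) ≡ 712 (mod 1511).
Check: 712² = 506944 ≡ 759 (mod 1511). The two roots are 712 and 799.

712, 799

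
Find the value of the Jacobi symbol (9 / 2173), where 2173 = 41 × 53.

Reciprocity: 9 ≡ 1 and 2173 ≡ 1 (mod 4), so (9/2173) = +(2173/9).
Reduce top mod 9: now compute (4/9).
Pull out 2^2: since 9 ≡ 1 (mod 8), (2/9) = +1, so (2/9)^2 = +1.
Reached (1/9) = 1. Collecting the sign flips along the way, the symbol is +1.

1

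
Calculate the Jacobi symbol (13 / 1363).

Reciprocity: 13 ≡ 1 and 1363 ≡ 3 (mod 4), so (13/1363) = +(1363/13).
Reduce top mod 13: now compute (11/13).
Reciprocity: 11 ≡ 3 and 13 ≡ 1 (mod 4), so (11/13) = +(13/11).
Reduce top mod 11: now compute (2/11).
Pull out 2: since 11 ≡ 3 (mod 8), (2/11) = -1.
Reached (1/11) = 1. Collecting the sign flips along the way, the symbol is -1.

-1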